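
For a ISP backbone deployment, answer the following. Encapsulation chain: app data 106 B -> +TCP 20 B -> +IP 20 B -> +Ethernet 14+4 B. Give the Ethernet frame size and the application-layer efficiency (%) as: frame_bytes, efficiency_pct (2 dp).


TCP segment = 106 + 20 = 126 B
IP packet = 126 + 20 = 146 B
Ethernet frame = 146 + 14 + 4 = 164 B
Efficiency = app / frame = 106 / 164 = 0.646341 = 64.6341% -> 64.63% (2 dp)

164, 64.63


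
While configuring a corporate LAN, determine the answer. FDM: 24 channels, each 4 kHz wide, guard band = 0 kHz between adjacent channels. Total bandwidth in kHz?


Given: 24 channels, 4 kHz each, guard = 0 kHz
Channel bandwidth = 24 * 4 = 96 kHz
Guard bands = 23 gaps * 0 kHz = 0 kHz
Total = 96 + 0 = 96 kHz

96


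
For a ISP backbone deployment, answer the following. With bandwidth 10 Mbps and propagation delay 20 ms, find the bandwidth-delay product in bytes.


Given: bandwidth = 10 Mbps, delay = 20 ms
BDP in bits = 10 * 10^6 * 20 / 1000
BDP in bits = 200000
BDP in bytes = 200000 / 8 = 25000

25000


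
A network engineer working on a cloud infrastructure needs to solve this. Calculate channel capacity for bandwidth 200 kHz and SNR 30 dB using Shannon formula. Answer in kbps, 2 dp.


Given: B = 200 kHz, SNR = 30 dB
SNR linear = 10^(30/10) = 1000
1 + SNR = 1001
log2(1001) = 9.9672262588
C = 200 * 1000 * 9.9672262588 = 1993445.2518 bps
C = 1993.445252 kbps -> 1993.45 kbps (2 dp)

1993.45


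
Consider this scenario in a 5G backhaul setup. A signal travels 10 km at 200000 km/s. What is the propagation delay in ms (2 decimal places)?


Given: distance = 10 km, speed = 200000 km/s
Delay = distance / speed = 10 / 200000 seconds
Delay in ms = 10 * 1000 / 200000
Delay = 0.0500 ms
Rounded to 2 dp = 0.05 ms

0.05


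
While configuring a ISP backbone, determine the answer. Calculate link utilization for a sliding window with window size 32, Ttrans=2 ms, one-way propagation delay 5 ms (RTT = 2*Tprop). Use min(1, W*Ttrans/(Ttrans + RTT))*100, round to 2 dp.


Given: W = 32, Ttrans = 2 ms, RTT = 10 ms (= 2 * Tprop, Tprop = 5 ms)
Cycle time = Ttrans + RTT = 2 + 10 = 12 ms (first packet sent until its ACK returns)
W * Ttrans = 32 * 2 = 64 ms of sending per cycle
W * Ttrans / (Ttrans + RTT) = 64 / 12 = 5.333333
U = min(1, 5.333333) = 1.000000
U% = 100.00%

100.00


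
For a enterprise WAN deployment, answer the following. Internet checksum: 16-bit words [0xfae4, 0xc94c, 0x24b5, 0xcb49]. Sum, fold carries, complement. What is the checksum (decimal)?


Given words: [0xfae4, 0xc94c, 0x24b5, 0xcb49]
Step 1: Sum all words
Raw sum = 64228 + 51532 + 9397 + 52041 = 177198
Step 2: Fold carry: (46126 + 2) = 46128
One's complement = ~46128 & 0xFFFF = 19407

19407


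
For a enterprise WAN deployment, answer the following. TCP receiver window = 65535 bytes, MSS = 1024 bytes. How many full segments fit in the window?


Given: RWND = 65535 bytes, MSS = 1024 bytes
Full segments = floor(RWND / MSS)
Full segments = floor(65535 / 1024)
Full segments = floor(63.999) = 63

63


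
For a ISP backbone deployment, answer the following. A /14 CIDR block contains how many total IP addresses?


Given: CIDR prefix /14
Host bits = 32 - 14 = 18
Total addresses = 2^18 = 262144

262144


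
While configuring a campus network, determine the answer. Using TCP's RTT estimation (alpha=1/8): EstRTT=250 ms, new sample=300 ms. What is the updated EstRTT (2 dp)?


Given: EstRTT = 250 ms, SampleRTT = 300 ms, alpha = 1/8
New EstRTT = (1 - alpha) * EstRTT + alpha * SampleRTT
(7/8) * 250 = 218.75
(1/8) * 300 = 37.5
New EstRTT = 218.75 + 37.5 = 256.25 ms -> 256.25 ms (2 dp)

256.25


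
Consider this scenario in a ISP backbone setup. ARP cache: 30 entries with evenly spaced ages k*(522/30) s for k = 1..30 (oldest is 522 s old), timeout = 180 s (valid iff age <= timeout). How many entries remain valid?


Ages are k * 522/30 s for k = 1..30 (spacing = 17.4000 s).
Entry k is valid iff k * 522/30 <= 180 iff k <= 30 * 180 / 522 = 10.3448
n_valid = floor(10.3448) = 10
(n_stale = 30 - 10 = 20)

10


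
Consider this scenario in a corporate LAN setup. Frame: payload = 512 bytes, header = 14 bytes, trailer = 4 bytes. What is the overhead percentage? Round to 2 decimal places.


Given: payload = 512 B, header = 14 B, trailer = 4 B
Overhead bytes = header + trailer = 14 + 4 = 18
Total frame = payload + overhead = 512 + 18 = 530
Overhead % = 18 / 530 * 100 = 3.3962% -> 3.40% (2 dp)

3.40


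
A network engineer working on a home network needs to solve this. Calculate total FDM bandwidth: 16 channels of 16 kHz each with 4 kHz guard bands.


Given: 16 channels, 16 kHz each, guard = 4 kHz
Channel bandwidth = 16 * 16 = 256 kHz
Guard bands = 15 gaps * 4 kHz = 60 kHz
Total = 256 + 60 = 316 kHz

316


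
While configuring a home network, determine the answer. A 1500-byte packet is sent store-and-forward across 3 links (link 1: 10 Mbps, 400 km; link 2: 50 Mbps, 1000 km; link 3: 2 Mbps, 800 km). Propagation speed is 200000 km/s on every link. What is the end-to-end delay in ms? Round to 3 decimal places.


Packet = 1500 bytes = 12000 bits. Store-and-forward: sum (t_trans + t_prop) per link.
Link 1: t_trans = 12000/(10*10^6) s = 1.2000 ms; t_prop = 400/200000 s = 2.0000 ms; subtotal = 3.2000 ms
Link 2: t_trans = 12000/(50*10^6) s = 0.2400 ms; t_prop = 1000/200000 s = 5.0000 ms; subtotal = 5.2400 ms
Link 3: t_trans = 12000/(2*10^6) s = 6.0000 ms; t_prop = 800/200000 s = 4.0000 ms; subtotal = 10.0000 ms
End-to-end = 3.2000 + 5.2400 + 10.0000 = 18.4400 ms -> 18.440 ms (3 dp)

18.440


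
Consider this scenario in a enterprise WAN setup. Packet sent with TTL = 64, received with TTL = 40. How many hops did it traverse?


Given: initial TTL = 64, received TTL = 40
Hops = initial TTL - received TTL
Hops = 64 - 40 = 24

24


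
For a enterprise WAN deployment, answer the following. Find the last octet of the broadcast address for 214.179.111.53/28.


Given: IP = 214.179.111.53, prefix = /28
Host bits = 32 - 28 = 4
Network last octet = 53 AND mask = 48
Host part size = 2^4 - 1 = 15
Broadcast last octet = 48 OR 15 = 63

63


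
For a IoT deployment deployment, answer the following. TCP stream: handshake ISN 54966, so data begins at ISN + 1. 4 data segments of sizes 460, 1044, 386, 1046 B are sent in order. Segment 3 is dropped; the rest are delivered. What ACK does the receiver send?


SYN uses sequence number 54966; first data byte = ISN + 1 = 54967.
Segment 1: SEQ = 54967, len = 460 B, covers [54967, 55426]
Segment 2: SEQ = 55427, len = 1044 B, covers [55427, 56470]
Segment 3: SEQ = 56471, len = 386 B, covers [56471, 56856] [LOST]
Segment 4: SEQ = 56857, len = 1046 B, covers [56857, 57902]
In-order data received: bytes [54967, 56470] (segments 1..2).
Segment 3 missing -> gap begins at byte 56471; later segments buffered out of order.
Cumulative ACK = next expected in-order byte = 54967 + 460 + 1044 = 56471

56471


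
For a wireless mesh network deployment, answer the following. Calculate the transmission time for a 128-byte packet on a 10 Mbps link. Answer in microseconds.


Given: packet = 128 bytes, bandwidth = 10 Mbps
Packet in bits = 128 * 8 = 1024 bits
Bandwidth = 10 * 10^6 = 10000000 bps
Time = 1024 / 10000000 seconds
Time in us = 1024 * 10^6 / 10000000 = 102.4

102.4


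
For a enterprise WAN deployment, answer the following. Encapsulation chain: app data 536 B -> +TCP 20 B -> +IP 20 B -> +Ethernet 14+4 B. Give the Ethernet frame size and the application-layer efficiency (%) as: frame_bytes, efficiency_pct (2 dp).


TCP segment = 536 + 20 = 556 B
IP packet = 556 + 20 = 576 B
Ethernet frame = 576 + 14 + 4 = 594 B
Efficiency = app / frame = 536 / 594 = 0.902357 = 90.2357% -> 90.24% (2 dp)

594, 90.24


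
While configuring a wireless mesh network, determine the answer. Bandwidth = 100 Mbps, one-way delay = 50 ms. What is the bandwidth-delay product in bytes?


Given: bandwidth = 100 Mbps, delay = 50 ms
BDP in bits = 100 * 10^6 * 50 / 1000
BDP in bits = 5000000
BDP in bytes = 5000000 / 8 = 625000

625000


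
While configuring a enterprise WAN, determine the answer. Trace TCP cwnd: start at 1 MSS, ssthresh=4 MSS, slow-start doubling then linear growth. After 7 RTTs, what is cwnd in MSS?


RTT 0: cwnd = 1 MSS (initial)
RTT 1: cwnd = 2 MSS (slow start, doubled)
RTT 2: cwnd = 4 MSS (slow start, doubled)
RTT 3: cwnd = 5 MSS (congestion avoidance, +1)
RTT 4: cwnd = 6 MSS (congestion avoidance, +1)
RTT 5: cwnd = 7 MSS (congestion avoidance, +1)
RTT 6: cwnd = 8 MSS (congestion avoidance, +1)
RTT 7: cwnd = 9 MSS (congestion avoidance, +1)

9


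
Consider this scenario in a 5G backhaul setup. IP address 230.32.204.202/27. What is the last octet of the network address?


Given: IP = 230.32.204.202, prefix = /27
Subnet mask = 255.255.255.224
Last octet of IP: 202
Last octet of mask: 224
Network last octet = 202 AND 224 = 192

192


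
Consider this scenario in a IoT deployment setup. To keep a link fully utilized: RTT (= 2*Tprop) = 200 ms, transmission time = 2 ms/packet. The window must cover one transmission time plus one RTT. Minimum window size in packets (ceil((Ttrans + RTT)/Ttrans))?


Given: Ttrans = 2 ms, RTT = 200 ms (= 2 * Tprop, Tprop = 100 ms)
Time until first ACK returns = Ttrans + RTT = 2 + 200 = 202 ms
Need W * Ttrans >= Ttrans + RTT  ->  W >= (Ttrans + RTT) / Ttrans
(Ttrans + RTT) / Ttrans = 202 / 2 = 101
W_min = ceil(101) = 101

101


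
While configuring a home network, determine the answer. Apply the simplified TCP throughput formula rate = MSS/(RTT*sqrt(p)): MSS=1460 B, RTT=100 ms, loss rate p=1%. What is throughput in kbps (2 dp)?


Given: MSS = 1460 bytes, RTT = 100 ms, loss = 1%
RTT in seconds = 100 / 1000 = 0.1
Loss rate = 1% = 0.01
sqrt(loss) = sqrt(0.01) = 0.1
Throughput (bytes/s) = 1460 / (0.1 * 0.1) = 146000.0000
Throughput (kbps) = 146000.0000 * 8 / 1000 = 1168.000000 -> 1168.00 kbps (2 dp)

1168.00


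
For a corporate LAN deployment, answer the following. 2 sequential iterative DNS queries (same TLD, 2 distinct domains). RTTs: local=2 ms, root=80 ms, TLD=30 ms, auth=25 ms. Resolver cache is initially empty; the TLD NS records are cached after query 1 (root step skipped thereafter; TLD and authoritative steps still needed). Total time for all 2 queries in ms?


Lookup 1 (cold cache): local + root + TLD + auth = 2 + 80 + 30 + 25 = 137 ms
Lookups 2..2 (TLD NS cached -> skip root; new domain -> still ask TLD and auth): local + TLD + auth = 2 + 30 + 25 = 57 ms each
Remaining 1 lookups: 1 * 57 = 57 ms
Total = 137 + 57 = 194 ms

194


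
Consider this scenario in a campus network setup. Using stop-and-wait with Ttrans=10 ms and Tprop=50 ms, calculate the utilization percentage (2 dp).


Given: Ttrans = 10 ms, Tprop = 50 ms
RTT = 2 * Tprop = 2 * 50 = 100 ms
U = Ttrans / (Ttrans + RTT)
U = 10 / (10 + 100)
U = 10 / 110 = 0.090909
U% = 9.09%

9.09


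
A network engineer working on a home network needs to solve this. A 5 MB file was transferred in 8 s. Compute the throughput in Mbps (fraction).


Given: file = 5 MB, time = 8 s
File in Mb = 5 * 8 = 40 Mb
Throughput = 40 / 8 Mbps
Throughput = 5 Mbps

5


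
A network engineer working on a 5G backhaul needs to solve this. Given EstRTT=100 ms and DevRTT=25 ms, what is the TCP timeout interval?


Given: EstRTT = 100 ms, DevRTT = 25 ms
Timeout = EstRTT + 4 * DevRTT
4 * DevRTT = 4 * 25 = 100
Timeout = 100 + 100 = 200 ms

200


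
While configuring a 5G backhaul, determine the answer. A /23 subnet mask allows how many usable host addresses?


Given: subnet mask /23
Host bits = 32 - 23 = 9
Total addresses = 2^9 = 512
Usable hosts = 512 - 2 (network + broadcast) = 510

510


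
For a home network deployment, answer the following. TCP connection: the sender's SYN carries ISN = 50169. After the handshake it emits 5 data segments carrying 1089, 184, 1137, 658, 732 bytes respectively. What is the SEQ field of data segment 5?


The SYN occupies sequence number ISN = 50169, so the first data byte is ISN + 1 = 50170.
SEQ of data segment i = (ISN + 1) + sum of payload sizes of segments 1..i-1.
Segment 1: SEQ = 50170, payload = 1089 bytes
Segment 2: SEQ = 51259, payload = 184 bytes
Segment 3: SEQ = 51443, payload = 1137 bytes
Segment 4: SEQ = 52580, payload = 658 bytes
Segment 5: SEQ = 53238, payload = 732 bytes
SEQ of segment 5 = 50170 + 1089 + 184 + 1137 + 658 = 53238

53238


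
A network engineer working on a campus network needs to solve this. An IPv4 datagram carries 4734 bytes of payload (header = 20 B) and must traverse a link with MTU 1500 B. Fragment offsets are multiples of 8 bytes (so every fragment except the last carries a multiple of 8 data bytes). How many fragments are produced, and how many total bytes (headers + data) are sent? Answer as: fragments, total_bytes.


Max data per non-final fragment = floor((MTU - header)/8)*8 = floor((1500 - 20)/8)*8 = floor(1480/8)*8 = 1480 B
Final fragment needs no 8-byte alignment: it can carry up to MTU - header = 1480 B
Non-final fragments needed = ceil((payload - 1480) / 1480) = ceil(3254/1480) = ceil(2.1986) = 3
Number of fragments = 3 + 1 = 4
Fragment sizes (data): 3 * 1480 B + 294 B (last, 294 <= 1480 OK)
Total bytes sent = payload + n_frags * header = 4734 + 4*20 = 4734 + 80 = 4814 B

4, 4814


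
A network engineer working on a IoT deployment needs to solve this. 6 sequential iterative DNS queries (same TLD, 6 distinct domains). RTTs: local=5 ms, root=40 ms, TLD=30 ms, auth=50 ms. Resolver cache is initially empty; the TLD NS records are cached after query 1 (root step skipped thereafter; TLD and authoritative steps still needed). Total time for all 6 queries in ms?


Lookup 1 (cold cache): local + root + TLD + auth = 5 + 40 + 30 + 50 = 125 ms
Lookups 2..6 (TLD NS cached -> skip root; new domain -> still ask TLD and auth): local + TLD + auth = 5 + 30 + 50 = 85 ms each
Remaining 5 lookups: 5 * 85 = 425 ms
Total = 125 + 425 = 550 ms

550


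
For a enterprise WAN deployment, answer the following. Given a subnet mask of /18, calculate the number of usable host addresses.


Given: subnet mask /18
Host bits = 32 - 18 = 14
Total addresses = 2^14 = 16384
Usable hosts = 16384 - 2 (network + broadcast) = 16382

16382


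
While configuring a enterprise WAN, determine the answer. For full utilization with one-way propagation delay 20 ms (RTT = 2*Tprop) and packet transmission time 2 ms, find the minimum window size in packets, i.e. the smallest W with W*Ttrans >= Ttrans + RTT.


Given: Ttrans = 2 ms, RTT = 40 ms (= 2 * Tprop, Tprop = 20 ms)
Time until first ACK returns = Ttrans + RTT = 2 + 40 = 42 ms
Need W * Ttrans >= Ttrans + RTT  ->  W >= (Ttrans + RTT) / Ttrans
(Ttrans + RTT) / Ttrans = 42 / 2 = 21
W_min = ceil(21) = 21

21


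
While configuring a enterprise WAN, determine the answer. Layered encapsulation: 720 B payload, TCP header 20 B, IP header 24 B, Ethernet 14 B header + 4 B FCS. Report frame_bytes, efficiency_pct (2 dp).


TCP segment = 720 + 20 = 740 B
IP packet = 740 + 24 = 764 B
Ethernet frame = 764 + 14 + 4 = 782 B
Efficiency = app / frame = 720 / 782 = 0.920716 = 92.0716% -> 92.07% (2 dp)

782, 92.07


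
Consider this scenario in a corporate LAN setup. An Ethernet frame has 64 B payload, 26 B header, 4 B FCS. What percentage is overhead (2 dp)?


Given: payload = 64 B, header = 26 B, trailer = 4 B
Overhead bytes = header + trailer = 26 + 4 = 30
Total frame = payload + overhead = 64 + 30 = 94
Overhead % = 30 / 94 * 100 = 31.9149% -> 31.91% (2 dp)

31.91


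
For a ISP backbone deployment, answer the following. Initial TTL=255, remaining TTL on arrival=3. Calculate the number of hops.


Given: initial TTL = 255, received TTL = 3
Hops = initial TTL - received TTL
Hops = 255 - 3 = 252

252


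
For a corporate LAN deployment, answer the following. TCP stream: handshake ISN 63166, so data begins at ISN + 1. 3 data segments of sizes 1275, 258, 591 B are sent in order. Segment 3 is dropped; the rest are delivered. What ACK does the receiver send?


SYN uses sequence number 63166; first data byte = ISN + 1 = 63167.
Segment 1: SEQ = 63167, len = 1275 B, covers [63167, 64441]
Segment 2: SEQ = 64442, len = 258 B, covers [64442, 64699]
Segment 3: SEQ = 64700, len = 591 B, covers [64700, 65290] [LOST]
In-order data received: bytes [63167, 64699] (segments 1..2).
Segment 3 missing -> gap begins at byte 64700.
Cumulative ACK = next expected in-order byte = 63167 + 1275 + 258 = 64700

64700


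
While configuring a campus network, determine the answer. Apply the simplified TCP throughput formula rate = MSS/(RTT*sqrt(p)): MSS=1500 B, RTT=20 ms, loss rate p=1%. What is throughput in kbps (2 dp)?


Given: MSS = 1500 bytes, RTT = 20 ms, loss = 1%
RTT in seconds = 20 / 1000 = 0.02
Loss rate = 1% = 0.01
sqrt(loss) = sqrt(0.01) = 0.1
Throughput (bytes/s) = 1500 / (0.02 * 0.1) = 750000.0000
Throughput (kbps) = 750000.0000 * 8 / 1000 = 6000.000000 -> 6000.00 kbps (2 dp)

6000.00


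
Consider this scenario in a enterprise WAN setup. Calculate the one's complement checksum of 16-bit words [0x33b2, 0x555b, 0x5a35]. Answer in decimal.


Given words: [0x33b2, 0x555b, 0x5a35]
Step 1: Sum all words
Raw sum = 13234 + 21851 + 23093 = 58178
One's complement = ~58178 & 0xFFFF = 7357

7357


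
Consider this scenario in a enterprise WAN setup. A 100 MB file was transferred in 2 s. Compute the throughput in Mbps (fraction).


Given: file = 100 MB, time = 2 s
File in Mb = 100 * 8 = 800 Mb
Throughput = 800 / 2 Mbps
Throughput = 400 Mbps

400


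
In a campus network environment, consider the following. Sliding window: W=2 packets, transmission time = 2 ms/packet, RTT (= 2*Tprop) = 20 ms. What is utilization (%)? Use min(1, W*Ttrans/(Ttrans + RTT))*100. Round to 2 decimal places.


Given: W = 2, Ttrans = 2 ms, RTT = 20 ms (= 2 * Tprop, Tprop = 10 ms)
Cycle time = Ttrans + RTT = 2 + 20 = 22 ms (first packet sent until its ACK returns)
W * Ttrans = 2 * 2 = 4 ms of sending per cycle
W * Ttrans / (Ttrans + RTT) = 4 / 22 = 0.181818
U = min(1, 0.181818) = 0.181818
U% = 18.18%

18.18


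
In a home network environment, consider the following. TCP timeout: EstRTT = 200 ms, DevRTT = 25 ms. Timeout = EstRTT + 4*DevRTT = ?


Given: EstRTT = 200 ms, DevRTT = 25 ms
Timeout = EstRTT + 4 * DevRTT
4 * DevRTT = 4 * 25 = 100
Timeout = 200 + 100 = 300 ms

300


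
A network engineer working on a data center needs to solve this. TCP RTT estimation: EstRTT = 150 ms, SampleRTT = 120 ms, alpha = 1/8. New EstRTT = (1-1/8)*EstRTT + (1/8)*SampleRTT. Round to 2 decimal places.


Given: EstRTT = 150 ms, SampleRTT = 120 ms, alpha = 1/8
New EstRTT = (1 - alpha) * EstRTT + alpha * SampleRTT
(7/8) * 150 = 131.25
(1/8) * 120 = 15
New EstRTT = 131.25 + 15 = 146.25 ms -> 146.25 ms (2 dp)

146.25


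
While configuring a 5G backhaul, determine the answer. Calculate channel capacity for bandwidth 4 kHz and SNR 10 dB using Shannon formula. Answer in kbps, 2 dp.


Given: B = 4 kHz, SNR = 10 dB
SNR linear = 10^(10/10) = 10
1 + SNR = 11
log2(11) = 3.4594316186
C = 4 * 1000 * 3.4594316186 = 13837.7265 bps
C = 13.837726 kbps -> 13.84 kbps (2 dp)

13.84


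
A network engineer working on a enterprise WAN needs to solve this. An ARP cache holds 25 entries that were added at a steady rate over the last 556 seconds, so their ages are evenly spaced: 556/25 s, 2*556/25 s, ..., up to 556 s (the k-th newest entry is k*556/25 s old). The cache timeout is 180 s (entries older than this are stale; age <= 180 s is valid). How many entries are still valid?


Ages are k * 556/25 s for k = 1..25 (spacing = 22.2400 s).
Entry k is valid iff k * 556/25 <= 180 iff k <= 25 * 180 / 556 = 8.0935
n_valid = floor(8.0935) = 8
(n_stale = 25 - 8 = 17)

8


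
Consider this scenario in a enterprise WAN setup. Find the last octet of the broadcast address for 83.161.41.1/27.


Given: IP = 83.161.41.1, prefix = /27
Host bits = 32 - 27 = 5
Network last octet = 1 AND mask = 0
Host part size = 2^5 - 1 = 31
Broadcast last octet = 0 OR 31 = 31

31


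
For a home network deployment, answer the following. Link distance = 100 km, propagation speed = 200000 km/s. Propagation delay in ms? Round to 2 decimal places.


Given: distance = 100 km, speed = 200000 km/s
Delay = distance / speed = 100 / 200000 seconds
Delay in ms = 100 * 1000 / 200000
Delay = 0.5000 ms
Rounded to 2 dp = 0.50 ms

0.50


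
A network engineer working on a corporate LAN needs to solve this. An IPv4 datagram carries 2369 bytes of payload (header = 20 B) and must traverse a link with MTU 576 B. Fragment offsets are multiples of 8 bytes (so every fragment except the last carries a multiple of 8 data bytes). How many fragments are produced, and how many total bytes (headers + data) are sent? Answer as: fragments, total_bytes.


Max data per non-final fragment = floor((MTU - header)/8)*8 = floor((576 - 20)/8)*8 = floor(556/8)*8 = 552 B
Final fragment needs no 8-byte alignment: it can carry up to MTU - header = 556 B
Non-final fragments needed = ceil((payload - 556) / 552) = ceil(1813/552) = ceil(3.2844) = 4
Number of fragments = 4 + 1 = 5
Fragment sizes (data): 4 * 552 B + 161 B (last, 161 <= 556 OK)
Total bytes sent = payload + n_frags * header = 2369 + 5*20 = 2369 + 100 = 2469 B

5, 2469


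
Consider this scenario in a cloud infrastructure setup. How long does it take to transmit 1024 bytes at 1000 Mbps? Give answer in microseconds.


Given: packet = 1024 bytes, bandwidth = 1000 Mbps
Packet in bits = 1024 * 8 = 8192 bits
Bandwidth = 1000 * 10^6 = 1000000000 bps
Time = 8192 / 1000000000 seconds
Time in us = 8192 * 10^6 / 1000000000 = 8.192

8.192


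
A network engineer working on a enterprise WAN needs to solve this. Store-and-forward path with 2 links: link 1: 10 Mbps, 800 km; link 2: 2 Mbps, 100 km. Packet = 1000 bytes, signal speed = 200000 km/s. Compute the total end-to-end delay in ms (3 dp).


Packet = 1000 bytes = 8000 bits. Store-and-forward: sum (t_trans + t_prop) per link.
Link 1: t_trans = 8000/(10*10^6) s = 0.8000 ms; t_prop = 800/200000 s = 4.0000 ms; subtotal = 4.8000 ms
Link 2: t_trans = 8000/(2*10^6) s = 4.0000 ms; t_prop = 100/200000 s = 0.5000 ms; subtotal = 4.5000 ms
End-to-end = 4.8000 + 4.5000 = 9.3000 ms -> 9.300 ms (3 dp)

9.300


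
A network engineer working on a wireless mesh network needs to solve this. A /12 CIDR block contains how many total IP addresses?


Given: CIDR prefix /12
Host bits = 32 - 12 = 20
Total addresses = 2^20 = 1048576

1048576


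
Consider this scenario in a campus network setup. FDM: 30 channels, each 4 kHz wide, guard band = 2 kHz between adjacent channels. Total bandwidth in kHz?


Given: 30 channels, 4 kHz each, guard = 2 kHz
Channel bandwidth = 30 * 4 = 120 kHz
Guard bands = 29 gaps * 2 kHz = 58 kHz
Total = 120 + 58 = 178 kHz

178


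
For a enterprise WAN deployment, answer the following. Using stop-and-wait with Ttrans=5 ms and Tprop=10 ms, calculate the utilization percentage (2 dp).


Given: Ttrans = 5 ms, Tprop = 10 ms
RTT = 2 * Tprop = 2 * 10 = 20 ms
U = Ttrans / (Ttrans + RTT)
U = 5 / (5 + 20)
U = 5 / 25 = 0.2
U% = 20.00%

20.00


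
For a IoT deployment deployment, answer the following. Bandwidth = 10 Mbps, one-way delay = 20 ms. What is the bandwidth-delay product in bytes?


Given: bandwidth = 10 Mbps, delay = 20 ms
BDP in bits = 10 * 10^6 * 20 / 1000
BDP in bits = 200000
BDP in bytes = 200000 / 8 = 25000

25000


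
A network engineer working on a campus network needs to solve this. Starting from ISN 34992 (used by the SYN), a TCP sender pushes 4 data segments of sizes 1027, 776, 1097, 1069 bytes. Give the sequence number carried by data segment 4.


The SYN occupies sequence number ISN = 34992, so the first data byte is ISN + 1 = 34993.
SEQ of data segment i = (ISN + 1) + sum of payload sizes of segments 1..i-1.
Segment 1: SEQ = 34993, payload = 1027 bytes
Segment 2: SEQ = 36020, payload = 776 bytes
Segment 3: SEQ = 36796, payload = 1097 bytes
Segment 4: SEQ = 37893, payload = 1069 bytes
SEQ of segment 4 = 34993 + 1027 + 776 + 1097 = 37893

37893


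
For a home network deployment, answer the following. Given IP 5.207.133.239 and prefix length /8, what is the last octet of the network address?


Given: IP = 5.207.133.239, prefix = /8
Subnet mask = 255.0.0.0
Last octet of IP: 239
Last octet of mask: 0
Network last octet = 239 AND 0 = 0

0


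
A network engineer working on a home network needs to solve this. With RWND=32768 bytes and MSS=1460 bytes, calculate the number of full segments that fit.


Given: RWND = 32768 bytes, MSS = 1460 bytes
Full segments = floor(RWND / MSS)
Full segments = floor(32768 / 1460)
Full segments = floor(22.4438) = 22

22


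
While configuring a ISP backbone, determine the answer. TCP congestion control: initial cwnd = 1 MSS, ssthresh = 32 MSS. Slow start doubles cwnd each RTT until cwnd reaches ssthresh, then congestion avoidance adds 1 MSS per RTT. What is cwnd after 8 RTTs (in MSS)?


RTT 0: cwnd = 1 MSS (initial)
RTT 1: cwnd = 2 MSS (slow start, doubled)
RTT 2: cwnd = 4 MSS (slow start, doubled)
RTT 3: cwnd = 8 MSS (slow start, doubled)
RTT 4: cwnd = 16 MSS (slow start, doubled)
RTT 5: cwnd = 32 MSS (slow start, doubled)
RTT 6: cwnd = 33 MSS (congestion avoidance, +1)
RTT 7: cwnd = 34 MSS (congestion avoidance, +1)
RTT 8: cwnd = 35 MSS (congestion avoidance, +1)

35


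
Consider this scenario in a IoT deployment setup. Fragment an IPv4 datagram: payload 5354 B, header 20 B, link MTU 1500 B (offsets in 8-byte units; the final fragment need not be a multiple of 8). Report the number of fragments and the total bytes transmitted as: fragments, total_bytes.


Max data per non-final fragment = floor((MTU - header)/8)*8 = floor((1500 - 20)/8)*8 = floor(1480/8)*8 = 1480 B
Final fragment needs no 8-byte alignment: it can carry up to MTU - header = 1480 B
Non-final fragments needed = ceil((payload - 1480) / 1480) = ceil(3874/1480) = ceil(2.6176) = 3
Number of fragments = 3 + 1 = 4
Fragment sizes (data): 3 * 1480 B + 914 B (last, 914 <= 1480 OK)
Total bytes sent = payload + n_frags * header = 5354 + 4*20 = 5354 + 80 = 5434 B

4, 5434


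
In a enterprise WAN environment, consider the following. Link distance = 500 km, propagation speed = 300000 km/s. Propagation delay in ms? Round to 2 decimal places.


Given: distance = 500 km, speed = 300000 km/s
Delay = distance / speed = 500 / 300000 seconds
Delay in ms = 500 * 1000 / 300000
Delay = 1.6667 ms
Rounded to 2 dp = 1.67 ms

1.67


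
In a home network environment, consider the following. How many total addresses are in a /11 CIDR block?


Given: CIDR prefix /11
Host bits = 32 - 11 = 21
Total addresses = 2^21 = 2097152

2097152


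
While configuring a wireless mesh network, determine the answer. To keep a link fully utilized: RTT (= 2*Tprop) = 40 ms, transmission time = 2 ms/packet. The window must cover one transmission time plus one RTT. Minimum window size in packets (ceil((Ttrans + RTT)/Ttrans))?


Given: Ttrans = 2 ms, RTT = 40 ms (= 2 * Tprop, Tprop = 20 ms)
Time until first ACK returns = Ttrans + RTT = 2 + 40 = 42 ms
Need W * Ttrans >= Ttrans + RTT  ->  W >= (Ttrans + RTT) / Ttrans
(Ttrans + RTT) / Ttrans = 42 / 2 = 21
W_min = ceil(21) = 21

21


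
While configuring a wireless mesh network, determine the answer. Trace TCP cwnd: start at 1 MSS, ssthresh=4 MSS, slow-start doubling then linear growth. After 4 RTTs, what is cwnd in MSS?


RTT 0: cwnd = 1 MSS (initial)
RTT 1: cwnd = 2 MSS (slow start, doubled)
RTT 2: cwnd = 4 MSS (slow start, doubled)
RTT 3: cwnd = 5 MSS (congestion avoidance, +1)
RTT 4: cwnd = 6 MSS (congestion avoidance, +1)

6


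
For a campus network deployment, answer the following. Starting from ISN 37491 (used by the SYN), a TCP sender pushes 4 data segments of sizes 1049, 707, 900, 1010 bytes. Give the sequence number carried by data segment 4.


The SYN occupies sequence number ISN = 37491, so the first data byte is ISN + 1 = 37492.
SEQ of data segment i = (ISN + 1) + sum of payload sizes of segments 1..i-1.
Segment 1: SEQ = 37492, payload = 1049 bytes
Segment 2: SEQ = 38541, payload = 707 bytes
Segment 3: SEQ = 39248, payload = 900 bytes
Segment 4: SEQ = 40148, payload = 1010 bytes
SEQ of segment 4 = 37492 + 1049 + 707 + 900 = 40148

40148


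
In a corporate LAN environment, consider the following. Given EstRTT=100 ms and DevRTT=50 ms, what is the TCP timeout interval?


Given: EstRTT = 100 ms, DevRTT = 50 ms
Timeout = EstRTT + 4 * DevRTT
4 * DevRTT = 4 * 50 = 200
Timeout = 100 + 200 = 300 ms

300


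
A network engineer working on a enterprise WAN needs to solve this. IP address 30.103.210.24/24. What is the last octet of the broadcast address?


Given: IP = 30.103.210.24, prefix = /24
Host bits = 32 - 24 = 8
Network last octet = 24 AND mask = 0
Host part size = 2^8 - 1 = 255
Broadcast last octet = 0 OR 255 = 255

255


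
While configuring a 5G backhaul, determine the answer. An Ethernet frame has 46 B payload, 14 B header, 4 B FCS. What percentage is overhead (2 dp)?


Given: payload = 46 B, header = 14 B, trailer = 4 B
Overhead bytes = header + trailer = 14 + 4 = 18
Total frame = payload + overhead = 46 + 18 = 64
Overhead % = 18 / 64 * 100 = 28.1250% -> 28.13% (2 dp)

28.13


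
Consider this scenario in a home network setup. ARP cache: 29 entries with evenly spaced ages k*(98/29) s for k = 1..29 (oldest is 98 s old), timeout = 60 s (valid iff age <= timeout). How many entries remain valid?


Ages are k * 98/29 s for k = 1..29 (spacing = 3.3793 s).
Entry k is valid iff k * 98/29 <= 60 iff k <= 29 * 60 / 98 = 17.7551
n_valid = floor(17.7551) = 17
(n_stale = 29 - 17 = 12)

17


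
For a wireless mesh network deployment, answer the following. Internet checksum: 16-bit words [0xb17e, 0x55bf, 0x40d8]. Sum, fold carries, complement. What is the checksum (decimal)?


Given words: [0xb17e, 0x55bf, 0x40d8]
Step 1: Sum all words
Raw sum = 45438 + 21951 + 16600 = 83989
Step 2: Fold carry: (18453 + 1) = 18454
One's complement = ~18454 & 0xFFFF = 47081

47081


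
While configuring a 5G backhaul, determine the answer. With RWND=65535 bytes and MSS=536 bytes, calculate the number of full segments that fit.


Given: RWND = 65535 bytes, MSS = 536 bytes
Full segments = floor(RWND / MSS)
Full segments = floor(65535 / 536)
Full segments = floor(122.2668) = 122

122


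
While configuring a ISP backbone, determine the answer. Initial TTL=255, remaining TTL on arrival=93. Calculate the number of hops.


Given: initial TTL = 255, received TTL = 93
Hops = initial TTL - received TTL
Hops = 255 - 93 = 162

162


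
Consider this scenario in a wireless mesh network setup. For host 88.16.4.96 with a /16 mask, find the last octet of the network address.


Given: IP = 88.16.4.96, prefix = /16
Subnet mask = 255.255.0.0
Last octet of IP: 96
Last octet of mask: 0
Network last octet = 96 AND 0 = 0

0


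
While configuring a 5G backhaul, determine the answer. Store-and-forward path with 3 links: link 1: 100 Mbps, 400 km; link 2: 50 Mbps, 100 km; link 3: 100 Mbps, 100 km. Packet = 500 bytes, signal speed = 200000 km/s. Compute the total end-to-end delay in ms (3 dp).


Packet = 500 bytes = 4000 bits. Store-and-forward: sum (t_trans + t_prop) per link.
Link 1: t_trans = 4000/(100*10^6) s = 0.0400 ms; t_prop = 400/200000 s = 2.0000 ms; subtotal = 2.0400 ms
Link 2: t_trans = 4000/(50*10^6) s = 0.0800 ms; t_prop = 100/200000 s = 0.5000 ms; subtotal = 0.5800 ms
Link 3: t_trans = 4000/(100*10^6) s = 0.0400 ms; t_prop = 100/200000 s = 0.5000 ms; subtotal = 0.5400 ms
End-to-end = 2.0400 + 0.5800 + 0.5400 = 3.1600 ms -> 3.160 ms (3 dp)

3.160


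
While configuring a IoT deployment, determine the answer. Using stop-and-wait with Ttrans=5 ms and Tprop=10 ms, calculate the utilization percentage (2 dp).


Given: Ttrans = 5 ms, Tprop = 10 ms
RTT = 2 * Tprop = 2 * 10 = 20 ms
U = Ttrans / (Ttrans + RTT)
U = 5 / (5 + 20)
U = 5 / 25 = 0.2
U% = 20.00%

20.00


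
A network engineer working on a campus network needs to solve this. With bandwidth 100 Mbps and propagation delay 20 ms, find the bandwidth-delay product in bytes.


Given: bandwidth = 100 Mbps, delay = 20 ms
BDP in bits = 100 * 10^6 * 20 / 1000
BDP in bits = 2000000
BDP in bytes = 2000000 / 8 = 250000

250000


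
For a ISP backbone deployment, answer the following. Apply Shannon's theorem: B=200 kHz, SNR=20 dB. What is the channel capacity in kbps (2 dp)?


Given: B = 200 kHz, SNR = 20 dB
SNR linear = 10^(20/10) = 100
1 + SNR = 101
log2(101) = 6.6582114828
C = 200 * 1000 * 6.6582114828 = 1331642.2966 bps
C = 1331.642297 kbps -> 1331.64 kbps (2 dp)

1331.64


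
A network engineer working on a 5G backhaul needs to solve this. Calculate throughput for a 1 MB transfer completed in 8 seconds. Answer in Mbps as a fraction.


Given: file = 1 MB, time = 8 s
File in Mb = 1 * 8 = 8 Mb
Throughput = 8 / 8 Mbps
Throughput = 1 Mbps

1


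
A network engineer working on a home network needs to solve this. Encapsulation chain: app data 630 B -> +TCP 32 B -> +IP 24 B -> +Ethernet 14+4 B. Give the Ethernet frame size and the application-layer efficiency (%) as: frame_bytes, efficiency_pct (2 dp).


TCP segment = 630 + 32 = 662 B
IP packet = 662 + 24 = 686 B
Ethernet frame = 686 + 14 + 4 = 704 B
Efficiency = app / frame = 630 / 704 = 0.894886 = 89.4886% -> 89.49% (2 dp)

704, 89.49


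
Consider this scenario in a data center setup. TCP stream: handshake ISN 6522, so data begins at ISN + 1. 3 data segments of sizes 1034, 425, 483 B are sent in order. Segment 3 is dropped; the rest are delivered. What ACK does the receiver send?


SYN uses sequence number 6522; first data byte = ISN + 1 = 6523.
Segment 1: SEQ = 6523, len = 1034 B, covers [6523, 7556]
Segment 2: SEQ = 7557, len = 425 B, covers [7557, 7981]
Segment 3: SEQ = 7982, len = 483 B, covers [7982, 8464] [LOST]
In-order data received: bytes [6523, 7981] (segments 1..2).
Segment 3 missing -> gap begins at byte 7982.
Cumulative ACK = next expected in-order byte = 6523 + 1034 + 425 = 7982

7982


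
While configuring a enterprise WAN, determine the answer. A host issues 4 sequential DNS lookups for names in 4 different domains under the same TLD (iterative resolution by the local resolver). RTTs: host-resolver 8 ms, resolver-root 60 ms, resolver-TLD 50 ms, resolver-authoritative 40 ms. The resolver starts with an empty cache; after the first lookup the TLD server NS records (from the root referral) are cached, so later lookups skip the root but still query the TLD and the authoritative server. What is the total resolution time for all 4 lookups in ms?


Lookup 1 (cold cache): local + root + TLD + auth = 8 + 60 + 50 + 40 = 158 ms
Lookups 2..4 (TLD NS cached -> skip root; new domain -> still ask TLD and auth): local + TLD + auth = 8 + 50 + 40 = 98 ms each
Remaining 3 lookups: 3 * 98 = 294 ms
Total = 158 + 294 = 452 ms

452


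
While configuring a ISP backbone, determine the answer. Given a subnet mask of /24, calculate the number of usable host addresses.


Given: subnet mask /24
Host bits = 32 - 24 = 8
Total addresses = 2^8 = 256
Usable hosts = 256 - 2 (network + broadcast) = 254

254


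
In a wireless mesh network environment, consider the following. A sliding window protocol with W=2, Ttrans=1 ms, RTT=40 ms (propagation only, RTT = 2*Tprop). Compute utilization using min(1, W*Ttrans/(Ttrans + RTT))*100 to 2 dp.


Given: W = 2, Ttrans = 1 ms, RTT = 40 ms (= 2 * Tprop, Tprop = 20 ms)
Cycle time = Ttrans + RTT = 1 + 40 = 41 ms (first packet sent until its ACK returns)
W * Ttrans = 2 * 1 = 2 ms of sending per cycle
W * Ttrans / (Ttrans + RTT) = 2 / 41 = 0.048780
U = min(1, 0.048780) = 0.048780
U% = 4.88%

4.88


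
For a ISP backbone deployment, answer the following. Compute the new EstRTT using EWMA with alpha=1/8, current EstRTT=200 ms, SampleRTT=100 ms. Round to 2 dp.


Given: EstRTT = 200 ms, SampleRTT = 100 ms, alpha = 1/8
New EstRTT = (1 - alpha) * EstRTT + alpha * SampleRTT
(7/8) * 200 = 175
(1/8) * 100 = 12.5
New EstRTT = 175 + 12.5 = 187.5 ms -> 187.50 ms (2 dp)

187.50


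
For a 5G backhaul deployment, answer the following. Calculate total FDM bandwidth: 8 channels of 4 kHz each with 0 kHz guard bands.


Given: 8 channels, 4 kHz each, guard = 0 kHz
Channel bandwidth = 8 * 4 = 32 kHz
Guard bands = 7 gaps * 0 kHz = 0 kHz
Total = 32 + 0 = 32 kHz

32


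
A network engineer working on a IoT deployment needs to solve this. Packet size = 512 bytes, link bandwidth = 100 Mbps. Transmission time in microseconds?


Given: packet = 512 bytes, bandwidth = 100 Mbps
Packet in bits = 512 * 8 = 4096 bits
Bandwidth = 100 * 10^6 = 100000000 bps
Time = 4096 / 100000000 seconds
Time in us = 4096 * 10^6 / 100000000 = 40.96

40.96


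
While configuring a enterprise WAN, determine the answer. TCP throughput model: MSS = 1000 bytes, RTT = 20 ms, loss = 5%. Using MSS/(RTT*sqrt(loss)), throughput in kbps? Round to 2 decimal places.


Given: MSS = 1000 bytes, RTT = 20 ms, loss = 5%
RTT in seconds = 20 / 1000 = 0.02
Loss rate = 5% = 0.05
sqrt(loss) = sqrt(0.05) = 0.223606797750
Throughput (bytes/s) = 1000 / (0.02 * 0.223606797750) = 223606.7977
Throughput (kbps) = 223606.7977 * 8 / 1000 = 1788.854382 -> 1788.85 kbps (2 dp)

1788.85


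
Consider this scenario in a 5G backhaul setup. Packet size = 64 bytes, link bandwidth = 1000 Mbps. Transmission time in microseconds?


Given: packet = 64 bytes, bandwidth = 1000 Mbps
Packet in bits = 64 * 8 = 512 bits
Bandwidth = 1000 * 10^6 = 1000000000 bps
Time = 512 / 1000000000 seconds
Time in us = 512 * 10^6 / 1000000000 = 0.512

0.512


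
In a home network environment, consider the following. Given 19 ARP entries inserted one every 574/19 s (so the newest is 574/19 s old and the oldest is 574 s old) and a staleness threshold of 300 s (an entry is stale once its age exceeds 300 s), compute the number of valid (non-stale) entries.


Ages are k * 574/19 s for k = 1..19 (spacing = 30.2105 s).
Entry k is valid iff k * 574/19 <= 300 iff k <= 19 * 300 / 574 = 9.9303
n_valid = floor(9.9303) = 9
(n_stale = 19 - 9 = 10)

9


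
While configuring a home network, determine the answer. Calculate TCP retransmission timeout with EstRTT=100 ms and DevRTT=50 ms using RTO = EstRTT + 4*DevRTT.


Given: EstRTT = 100 ms, DevRTT = 50 ms
Timeout = EstRTT + 4 * DevRTT
4 * DevRTT = 4 * 50 = 200
Timeout = 100 + 200 = 300 ms

300


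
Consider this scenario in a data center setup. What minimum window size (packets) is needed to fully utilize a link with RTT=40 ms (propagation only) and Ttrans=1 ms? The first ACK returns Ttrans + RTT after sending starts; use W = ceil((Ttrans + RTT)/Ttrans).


Given: Ttrans = 1 ms, RTT = 40 ms (= 2 * Tprop, Tprop = 20 ms)
Time until first ACK returns = Ttrans + RTT = 1 + 40 = 41 ms
Need W * Ttrans >= Ttrans + RTT  ->  W >= (Ttrans + RTT) / Ttrans
(Ttrans + RTT) / Ttrans = 41 / 1 = 41
W_min = ceil(41) = 41

41


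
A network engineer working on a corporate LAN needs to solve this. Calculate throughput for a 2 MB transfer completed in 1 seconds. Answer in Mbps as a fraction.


Given: file = 2 MB, time = 1 s
File in Mb = 2 * 8 = 16 Mb
Throughput = 16 / 1 Mbps
Throughput = 16 Mbps

16


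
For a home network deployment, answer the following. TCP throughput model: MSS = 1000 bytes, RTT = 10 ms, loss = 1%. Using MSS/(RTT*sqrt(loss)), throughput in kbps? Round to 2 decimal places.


Given: MSS = 1000 bytes, RTT = 10 ms, loss = 1%
RTT in seconds = 10 / 1000 = 0.01
Loss rate = 1% = 0.01
sqrt(loss) = sqrt(0.01) = 0.1
Throughput (bytes/s) = 1000 / (0.01 * 0.1) = 1000000.0000
Throughput (kbps) = 1000000.0000 * 8 / 1000 = 8000.000000 -> 8000.00 kbps (2 dp)

8000.00


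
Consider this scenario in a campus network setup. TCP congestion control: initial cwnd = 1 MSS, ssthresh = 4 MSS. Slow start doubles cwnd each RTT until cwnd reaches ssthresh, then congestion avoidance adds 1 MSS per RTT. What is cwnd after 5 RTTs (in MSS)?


RTT 0: cwnd = 1 MSS (initial)
RTT 1: cwnd = 2 MSS (slow start, doubled)
RTT 2: cwnd = 4 MSS (slow start, doubled)
RTT 3: cwnd = 5 MSS (congestion avoidance, +1)
RTT 4: cwnd = 6 MSS (congestion avoidance, +1)
RTT 5: cwnd = 7 MSS (congestion avoidance, +1)

7
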